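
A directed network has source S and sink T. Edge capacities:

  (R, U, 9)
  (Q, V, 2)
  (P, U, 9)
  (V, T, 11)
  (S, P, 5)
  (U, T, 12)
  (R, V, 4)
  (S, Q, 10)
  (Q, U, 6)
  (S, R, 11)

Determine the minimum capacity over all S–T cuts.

Augment S→P→U→T: bottleneck 5, flow now 5.
Augment S→Q→U→T: bottleneck 6, flow now 11.
Augment S→Q→V→T: bottleneck 2, flow now 13.
Augment S→R→U→T: bottleneck 1, flow now 14.
Augment S→R→V→T: bottleneck 4, flow now 18.
No augmenting path remains; maximum flow = 18.
By max-flow min-cut, the minimum cut capacity equals the max flow.
In the residual graph, reachable from S: {S, P, Q, R, U}.
Min-cut edges: Q→V (2), R→V (4), U→T (12); capacity 2 + 4 + 12 = 18.

18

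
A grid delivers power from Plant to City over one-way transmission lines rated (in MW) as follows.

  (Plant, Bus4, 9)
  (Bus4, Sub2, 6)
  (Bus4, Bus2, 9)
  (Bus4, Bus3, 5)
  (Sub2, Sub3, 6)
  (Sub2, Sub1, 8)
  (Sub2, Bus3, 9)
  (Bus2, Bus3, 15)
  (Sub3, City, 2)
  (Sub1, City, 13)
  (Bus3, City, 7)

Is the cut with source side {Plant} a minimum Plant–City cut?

Given cut capacity: 9 = 9.
Augment Plant→Bus4→Bus3→City: bottleneck 5, flow now 5.
Augment Plant→Bus4→Sub2→Sub3→City: bottleneck 2, flow now 7.
Augment Plant→Bus4→Sub2→Sub1→City: bottleneck 2, flow now 9.
No augmenting path remains; maximum flow = 9.
Cut capacity 9 equals the max flow, so it is a minimum cut.

Yes — it is a minimum cut (capacity 9).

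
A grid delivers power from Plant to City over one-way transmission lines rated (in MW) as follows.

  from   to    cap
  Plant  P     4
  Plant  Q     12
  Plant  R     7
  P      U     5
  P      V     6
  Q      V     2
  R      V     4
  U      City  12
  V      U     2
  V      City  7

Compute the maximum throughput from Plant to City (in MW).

10

Augment Plant→P→U→City: bottleneck 4, flow now 4.
Augment Plant→Q→V→City: bottleneck 2, flow now 6.
Augment Plant→R→V→City: bottleneck 4, flow now 10.
No augmenting path remains; maximum flow = 10.
In the residual graph, reachable from Plant: {Plant, Q, R}.
Min-cut edges: Plant→P (4), Q→V (2), R→V (4); capacity 4 + 2 + 4 = 10.
This cut is saturated, so no flow can exceed 10.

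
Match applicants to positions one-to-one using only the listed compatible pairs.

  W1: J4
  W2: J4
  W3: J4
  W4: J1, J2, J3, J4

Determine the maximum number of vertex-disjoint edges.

2

Unit-capacity flow: source→left, listed edges, right→sink; max matching = max flow.
Augmenting path W1→J4 (+1); matched 1.
Augmenting path W4→J1 (+1); matched 2.
No augmenting path remains; maximum matching = 2.
König certificate: {W4, J4} is a vertex cover of size 2 (every listed pair touches it), so no matching can be larger.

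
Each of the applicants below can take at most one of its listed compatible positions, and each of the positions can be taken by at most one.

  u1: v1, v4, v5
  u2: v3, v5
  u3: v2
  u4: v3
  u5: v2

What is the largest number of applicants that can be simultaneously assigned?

Unit-capacity flow: source→left, listed edges, right→sink; max matching = max flow.
Augmenting path u1→v1 (+1); matched 1.
Augmenting path u2→v3 (+1); matched 2.
Augmenting path u3→v2 (+1); matched 3.
Augmenting path u4→v3→u2→v5 (+1); matched 4.
No augmenting path remains; maximum matching = 4.
König certificate: {u1, u2, u4, v2} is a vertex cover of size 4 (every listed pair touches it), so no matching can be larger.

4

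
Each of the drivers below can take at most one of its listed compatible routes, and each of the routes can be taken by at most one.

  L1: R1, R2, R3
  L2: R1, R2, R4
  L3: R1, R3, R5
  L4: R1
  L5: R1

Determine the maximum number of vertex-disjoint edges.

Unit-capacity flow: source→left, listed edges, right→sink; max matching = max flow.
Augmenting path L1→R1 (+1); matched 1.
Augmenting path L2→R2 (+1); matched 2.
Augmenting path L3→R3 (+1); matched 3.
Augmenting path L4→R1→L1→R2→L2→R4 (+1); matched 4.
No augmenting path remains; maximum matching = 4.
König certificate: {L1, L2, L3, R1} is a vertex cover of size 4 (every listed pair touches it), so no matching can be larger.

4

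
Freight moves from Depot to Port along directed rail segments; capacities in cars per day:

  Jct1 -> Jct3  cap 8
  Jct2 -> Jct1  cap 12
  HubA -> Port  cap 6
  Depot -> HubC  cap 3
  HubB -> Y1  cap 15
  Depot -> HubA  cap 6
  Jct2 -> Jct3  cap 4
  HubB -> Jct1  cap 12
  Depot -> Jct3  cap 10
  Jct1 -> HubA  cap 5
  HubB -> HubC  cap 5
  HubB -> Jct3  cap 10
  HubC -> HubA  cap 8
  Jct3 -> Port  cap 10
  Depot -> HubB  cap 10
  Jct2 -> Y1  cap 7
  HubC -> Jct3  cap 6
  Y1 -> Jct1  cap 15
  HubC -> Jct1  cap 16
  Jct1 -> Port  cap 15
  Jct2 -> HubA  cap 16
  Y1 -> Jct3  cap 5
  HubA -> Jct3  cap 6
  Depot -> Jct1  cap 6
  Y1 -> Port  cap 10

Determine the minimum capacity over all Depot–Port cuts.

Augment Depot→Jct1→Port: bottleneck 6, flow now 6.
Augment Depot→HubA→Port: bottleneck 6, flow now 12.
Augment Depot→Jct3→Port: bottleneck 10, flow now 22.
Augment Depot→HubB→Y1→Port: bottleneck 10, flow now 32.
Augment Depot→HubC→Jct1→Port: bottleneck 3, flow now 35.
No augmenting path remains; maximum flow = 35.
By max-flow min-cut, the minimum cut capacity equals the max flow.
In the residual graph, reachable from Depot: {Depot}.
Min-cut edges: Depot→HubB (10), Depot→HubC (3), Depot→Jct1 (6), Depot→HubA (6), Depot→Jct3 (10); capacity 10 + 3 + 6 + 6 + 10 = 35.

35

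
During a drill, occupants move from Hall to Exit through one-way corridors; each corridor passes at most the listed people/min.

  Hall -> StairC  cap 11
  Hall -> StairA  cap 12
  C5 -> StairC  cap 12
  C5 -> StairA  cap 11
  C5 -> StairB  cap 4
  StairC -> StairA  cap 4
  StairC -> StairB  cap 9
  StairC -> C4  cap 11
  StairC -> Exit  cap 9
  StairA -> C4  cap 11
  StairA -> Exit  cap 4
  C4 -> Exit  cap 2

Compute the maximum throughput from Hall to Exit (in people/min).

Augment Hall→StairC→Exit: bottleneck 9, flow now 9.
Augment Hall→StairA→Exit: bottleneck 4, flow now 13.
Augment Hall→StairC→C4→Exit: bottleneck 2, flow now 15.
No augmenting path remains; maximum flow = 15.
In the residual graph, reachable from Hall: {Hall, StairC, StairA, StairB, C4}.
Min-cut edges: StairC→Exit (9), StairA→Exit (4), C4→Exit (2); capacity 9 + 4 + 2 = 15.
This cut is saturated, so no flow can exceed 15.

15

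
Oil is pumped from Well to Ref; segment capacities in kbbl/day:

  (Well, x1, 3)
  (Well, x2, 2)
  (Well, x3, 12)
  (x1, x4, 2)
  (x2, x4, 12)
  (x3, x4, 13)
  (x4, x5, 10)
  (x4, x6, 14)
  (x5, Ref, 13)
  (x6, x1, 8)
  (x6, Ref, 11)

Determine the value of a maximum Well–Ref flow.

16

Augment Well→x1→x4→x5→Ref: bottleneck 2, flow now 2.
Augment Well→x2→x4→x5→Ref: bottleneck 2, flow now 4.
Augment Well→x3→x4→x5→Ref: bottleneck 6, flow now 10.
Augment Well→x3→x4→x6→Ref: bottleneck 6, flow now 16.
No augmenting path remains; maximum flow = 16.
In the residual graph, reachable from Well: {Well, x1}.
Min-cut edges: Well→x2 (2), Well→x3 (12), x1→x4 (2); capacity 2 + 12 + 2 = 16.
This cut is saturated, so no flow can exceed 16.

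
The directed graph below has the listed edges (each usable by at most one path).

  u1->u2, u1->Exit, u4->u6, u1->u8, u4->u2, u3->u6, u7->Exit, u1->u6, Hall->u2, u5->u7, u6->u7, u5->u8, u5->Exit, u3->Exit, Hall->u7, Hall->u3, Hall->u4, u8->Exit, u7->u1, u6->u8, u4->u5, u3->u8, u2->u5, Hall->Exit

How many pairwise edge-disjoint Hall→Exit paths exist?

Assign every edge capacity 1; by Menger, the answer equals the max flow.
Path Hall→Exit (+1); total 1.
Path Hall→u3→Exit (+1); total 2.
Path Hall→u7→Exit (+1); total 3.
Path Hall→u2→u5→Exit (+1); total 4.
Path Hall→u4→u5→u8→Exit (+1); total 5.
No residual Hall→Exit path; max flow = 5.
Certifying cut of size 5: {Hall→Exit, Hall→u2, Hall→u3, Hall→u4, Hall→u7}.

5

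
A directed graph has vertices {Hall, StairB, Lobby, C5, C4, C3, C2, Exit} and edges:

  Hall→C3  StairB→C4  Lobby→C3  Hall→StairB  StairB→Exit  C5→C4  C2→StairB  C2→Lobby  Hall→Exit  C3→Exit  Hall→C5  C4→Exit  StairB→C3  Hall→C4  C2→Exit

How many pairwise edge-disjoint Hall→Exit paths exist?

4

Assign every edge capacity 1; by Menger, the answer equals the max flow.
Path Hall→Exit (+1); total 1.
Path Hall→StairB→Exit (+1); total 2.
Path Hall→C4→Exit (+1); total 3.
Path Hall→C3→Exit (+1); total 4.
No residual Hall→Exit path; max flow = 4.
Certifying cut of size 4: {C4→Exit, Hall→C3, Hall→Exit, Hall→StairB}.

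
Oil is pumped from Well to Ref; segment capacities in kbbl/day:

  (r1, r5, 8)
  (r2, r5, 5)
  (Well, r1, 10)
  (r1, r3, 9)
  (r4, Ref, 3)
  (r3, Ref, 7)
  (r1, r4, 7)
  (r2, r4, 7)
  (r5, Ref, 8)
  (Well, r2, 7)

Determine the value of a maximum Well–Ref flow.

Augment Well→r1→r3→Ref: bottleneck 7, flow now 7.
Augment Well→r1→r4→Ref: bottleneck 3, flow now 10.
Augment Well→r2→r5→Ref: bottleneck 5, flow now 15.
Augment Well→r2→r4→r1→r5→Ref: bottleneck 2, flow now 17. (uses reverse residual edge)
No augmenting path remains; maximum flow = 17.
In the residual graph, reachable from Well: {Well}.
Min-cut edges: Well→r1 (10), Well→r2 (7); capacity 10 + 7 = 17.
This cut is saturated, so no flow can exceed 17.

17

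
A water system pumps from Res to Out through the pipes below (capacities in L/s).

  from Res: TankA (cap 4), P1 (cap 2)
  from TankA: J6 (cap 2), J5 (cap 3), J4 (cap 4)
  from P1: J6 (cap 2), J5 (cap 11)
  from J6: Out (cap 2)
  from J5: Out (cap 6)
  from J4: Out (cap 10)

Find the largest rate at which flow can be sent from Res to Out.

Augment Res→TankA→J6→Out: bottleneck 2, flow now 2.
Augment Res→TankA→J5→Out: bottleneck 2, flow now 4.
Augment Res→P1→J5→Out: bottleneck 2, flow now 6.
No augmenting path remains; maximum flow = 6.
In the residual graph, reachable from Res: {Res}.
Min-cut edges: Res→TankA (4), Res→P1 (2); capacity 4 + 2 = 6.
This cut is saturated, so no flow can exceed 6.

6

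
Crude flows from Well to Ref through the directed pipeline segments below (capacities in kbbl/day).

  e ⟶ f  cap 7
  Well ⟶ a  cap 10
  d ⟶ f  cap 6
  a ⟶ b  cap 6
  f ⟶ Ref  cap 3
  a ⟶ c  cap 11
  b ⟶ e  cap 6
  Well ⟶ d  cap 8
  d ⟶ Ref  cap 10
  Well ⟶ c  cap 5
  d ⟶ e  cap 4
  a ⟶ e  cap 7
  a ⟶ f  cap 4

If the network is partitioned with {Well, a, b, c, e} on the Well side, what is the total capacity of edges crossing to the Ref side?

19

Edges leaving {Well, a, b, c, e}: Well→d (8), a→f (4), e→f (7).
Cut capacity = 8 + 4 + 7 = 19.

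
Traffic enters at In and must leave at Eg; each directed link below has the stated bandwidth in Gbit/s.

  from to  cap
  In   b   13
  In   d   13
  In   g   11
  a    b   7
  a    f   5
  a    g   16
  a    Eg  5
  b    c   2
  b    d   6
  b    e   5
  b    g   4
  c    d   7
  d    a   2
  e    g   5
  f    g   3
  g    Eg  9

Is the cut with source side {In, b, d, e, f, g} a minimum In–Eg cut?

Given cut capacity: 2 + 2 + 9 = 13.
Augment In→g→Eg: bottleneck 9, flow now 9.
Augment In→d→a→Eg: bottleneck 2, flow now 11.
No augmenting path remains; maximum flow = 11.
In the residual graph, reachable from In: {In, b, c, d, e, g}.
Min-cut edges: d→a (2), g→Eg (9); capacity 2 + 9 = 11.
Cut capacity 13 exceeds the max flow 11, so it is not minimum.

No — its capacity is 13, but the minimum cut has capacity 11.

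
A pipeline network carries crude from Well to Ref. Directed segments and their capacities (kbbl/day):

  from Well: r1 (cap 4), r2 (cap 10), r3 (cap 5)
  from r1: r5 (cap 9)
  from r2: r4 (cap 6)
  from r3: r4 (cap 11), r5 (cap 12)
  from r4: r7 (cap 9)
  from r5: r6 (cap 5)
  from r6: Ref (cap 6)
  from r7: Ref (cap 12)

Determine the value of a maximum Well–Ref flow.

Augment Well→r1→r5→r6→Ref: bottleneck 4, flow now 4.
Augment Well→r2→r4→r7→Ref: bottleneck 6, flow now 10.
Augment Well→r3→r4→r7→Ref: bottleneck 3, flow now 13.
Augment Well→r3→r5→r6→Ref: bottleneck 1, flow now 14.
No augmenting path remains; maximum flow = 14.
In the residual graph, reachable from Well: {Well, r1, r2, r3, r4, r5}.
Min-cut edges: r4→r7 (9), r5→r6 (5); capacity 9 + 5 = 14.
This cut is saturated, so no flow can exceed 14.

14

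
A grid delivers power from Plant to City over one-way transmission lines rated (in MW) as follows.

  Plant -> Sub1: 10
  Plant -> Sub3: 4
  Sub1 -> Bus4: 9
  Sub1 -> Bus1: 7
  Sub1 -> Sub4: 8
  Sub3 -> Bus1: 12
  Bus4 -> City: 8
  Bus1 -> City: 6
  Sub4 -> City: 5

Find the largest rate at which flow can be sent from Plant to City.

Augment Plant→Sub1→Bus4→City: bottleneck 8, flow now 8.
Augment Plant→Sub1→Bus1→City: bottleneck 2, flow now 10.
Augment Plant→Sub3→Bus1→City: bottleneck 4, flow now 14.
No augmenting path remains; maximum flow = 14.
In the residual graph, reachable from Plant: {Plant}.
Min-cut edges: Plant→Sub1 (10), Plant→Sub3 (4); capacity 10 + 4 = 14.
This cut is saturated, so no flow can exceed 14.

14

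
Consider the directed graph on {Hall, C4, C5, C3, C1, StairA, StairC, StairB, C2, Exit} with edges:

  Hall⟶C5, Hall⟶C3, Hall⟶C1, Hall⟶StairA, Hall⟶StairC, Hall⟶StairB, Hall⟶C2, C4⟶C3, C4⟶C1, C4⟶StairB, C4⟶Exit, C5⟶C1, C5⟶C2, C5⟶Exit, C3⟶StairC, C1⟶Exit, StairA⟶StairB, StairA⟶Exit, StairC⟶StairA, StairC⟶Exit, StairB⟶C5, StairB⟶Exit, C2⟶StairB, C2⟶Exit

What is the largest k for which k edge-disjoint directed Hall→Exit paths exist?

Assign every edge capacity 1; by Menger, the answer equals the max flow.
Path Hall→C5→Exit (+1); total 1.
Path Hall→C1→Exit (+1); total 2.
Path Hall→StairA→Exit (+1); total 3.
Path Hall→StairC→Exit (+1); total 4.
Path Hall→StairB→Exit (+1); total 5.
Path Hall→C2→Exit (+1); total 6.
No residual Hall→Exit path; max flow = 6.
Certifying cut of size 6: {C1→Exit, C2→Exit, C5→Exit, StairA→Exit, StairB→Exit, StairC→Exit}.

6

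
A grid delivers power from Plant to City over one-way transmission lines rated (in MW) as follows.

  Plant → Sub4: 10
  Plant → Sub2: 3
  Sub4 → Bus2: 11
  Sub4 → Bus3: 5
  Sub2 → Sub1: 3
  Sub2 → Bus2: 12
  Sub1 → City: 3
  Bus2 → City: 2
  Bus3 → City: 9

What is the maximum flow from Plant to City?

Augment Plant→Sub4→Bus2→City: bottleneck 2, flow now 2.
Augment Plant→Sub4→Bus3→City: bottleneck 5, flow now 7.
Augment Plant→Sub2→Sub1→City: bottleneck 3, flow now 10.
No augmenting path remains; maximum flow = 10.
In the residual graph, reachable from Plant: {Plant, Sub4, Bus2}.
Min-cut edges: Plant→Sub2 (3), Sub4→Bus3 (5), Bus2→City (2); capacity 3 + 5 + 2 = 10.
This cut is saturated, so no flow can exceed 10.

10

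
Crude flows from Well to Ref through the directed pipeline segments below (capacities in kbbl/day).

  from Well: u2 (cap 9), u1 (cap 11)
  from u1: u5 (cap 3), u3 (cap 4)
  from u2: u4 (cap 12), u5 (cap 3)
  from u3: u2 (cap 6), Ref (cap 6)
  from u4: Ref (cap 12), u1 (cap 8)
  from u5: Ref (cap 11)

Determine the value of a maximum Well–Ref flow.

16

Augment Well→u1→u3→Ref: bottleneck 4, flow now 4.
Augment Well→u1→u5→Ref: bottleneck 3, flow now 7.
Augment Well→u2→u4→Ref: bottleneck 9, flow now 16.
No augmenting path remains; maximum flow = 16.
In the residual graph, reachable from Well: {Well, u1}.
Min-cut edges: Well→u2 (9), u1→u3 (4), u1→u5 (3); capacity 9 + 4 + 3 = 16.
This cut is saturated, so no flow can exceed 16.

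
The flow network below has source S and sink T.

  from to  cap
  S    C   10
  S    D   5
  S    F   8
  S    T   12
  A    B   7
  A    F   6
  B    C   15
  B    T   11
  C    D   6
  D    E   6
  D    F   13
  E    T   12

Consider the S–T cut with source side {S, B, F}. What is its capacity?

53

Edges leaving {S, B, F}: S→C (10), S→D (5), S→T (12), B→C (15), B→T (11).
Cut capacity = 10 + 5 + 12 + 15 + 11 = 53.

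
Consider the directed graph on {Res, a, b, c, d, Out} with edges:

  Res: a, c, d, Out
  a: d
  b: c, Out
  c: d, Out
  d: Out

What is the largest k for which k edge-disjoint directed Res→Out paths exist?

3

Assign every edge capacity 1; by Menger, the answer equals the max flow.
Path Res→Out (+1); total 1.
Path Res→c→Out (+1); total 2.
Path Res→d→Out (+1); total 3.
No residual Res→Out path; max flow = 3.
Certifying cut of size 3: {Res→Out, Res→c, d→Out}.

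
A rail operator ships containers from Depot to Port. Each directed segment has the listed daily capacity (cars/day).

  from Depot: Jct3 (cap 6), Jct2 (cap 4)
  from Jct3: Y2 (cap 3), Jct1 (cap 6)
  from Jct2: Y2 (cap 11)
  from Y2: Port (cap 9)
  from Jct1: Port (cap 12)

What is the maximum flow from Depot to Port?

10

Augment Depot→Jct3→Y2→Port: bottleneck 3, flow now 3.
Augment Depot→Jct3→Jct1→Port: bottleneck 3, flow now 6.
Augment Depot→Jct2→Y2→Port: bottleneck 4, flow now 10.
No augmenting path remains; maximum flow = 10.
In the residual graph, reachable from Depot: {Depot}.
Min-cut edges: Depot→Jct3 (6), Depot→Jct2 (4); capacity 6 + 4 = 10.
This cut is saturated, so no flow can exceed 10.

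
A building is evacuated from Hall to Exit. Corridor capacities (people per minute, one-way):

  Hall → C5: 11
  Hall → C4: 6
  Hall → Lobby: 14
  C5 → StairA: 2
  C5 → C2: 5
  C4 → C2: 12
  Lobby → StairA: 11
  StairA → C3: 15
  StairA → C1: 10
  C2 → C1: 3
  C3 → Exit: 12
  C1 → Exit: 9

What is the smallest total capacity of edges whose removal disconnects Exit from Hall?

Augment Hall→C5→StairA→C3→Exit: bottleneck 2, flow now 2.
Augment Hall→C5→C2→C1→Exit: bottleneck 3, flow now 5.
Augment Hall→Lobby→StairA→C3→Exit: bottleneck 10, flow now 15.
Augment Hall→Lobby→StairA→C1→Exit: bottleneck 1, flow now 16.
No augmenting path remains; maximum flow = 16.
By max-flow min-cut, the minimum cut capacity equals the max flow.
In the residual graph, reachable from Hall: {Hall, C5, C4, Lobby, C2}.
Min-cut edges: C5→StairA (2), Lobby→StairA (11), C2→C1 (3); capacity 2 + 11 + 3 = 16.

16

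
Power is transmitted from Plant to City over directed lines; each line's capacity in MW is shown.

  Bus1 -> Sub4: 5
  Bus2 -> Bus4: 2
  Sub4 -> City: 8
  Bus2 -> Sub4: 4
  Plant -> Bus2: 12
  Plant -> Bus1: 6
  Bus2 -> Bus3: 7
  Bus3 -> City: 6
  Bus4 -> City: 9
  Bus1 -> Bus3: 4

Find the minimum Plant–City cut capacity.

16

Augment Plant→Bus1→Sub4→City: bottleneck 5, flow now 5.
Augment Plant→Bus1→Bus3→City: bottleneck 1, flow now 6.
Augment Plant→Bus2→Bus4→City: bottleneck 2, flow now 8.
Augment Plant→Bus2→Sub4→City: bottleneck 3, flow now 11.
Augment Plant→Bus2→Bus3→City: bottleneck 5, flow now 16.
No augmenting path remains; maximum flow = 16.
By max-flow min-cut, the minimum cut capacity equals the max flow.
In the residual graph, reachable from Plant: {Plant, Bus1, Bus2, Sub4, Bus3}.
Min-cut edges: Bus2→Bus4 (2), Sub4→City (8), Bus3→City (6); capacity 2 + 8 + 6 = 16.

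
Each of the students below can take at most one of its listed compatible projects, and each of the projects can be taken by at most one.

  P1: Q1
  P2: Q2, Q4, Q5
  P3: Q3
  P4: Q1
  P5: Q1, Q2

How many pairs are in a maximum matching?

Unit-capacity flow: source→left, listed edges, right→sink; max matching = max flow.
Augmenting path P1→Q1 (+1); matched 1.
Augmenting path P2→Q2 (+1); matched 2.
Augmenting path P3→Q3 (+1); matched 3.
Augmenting path P5→Q2→P2→Q4 (+1); matched 4.
No augmenting path remains; maximum matching = 4.
König certificate: {P2, P3, P5, Q1} is a vertex cover of size 4 (every listed pair touches it), so no matching can be larger.

4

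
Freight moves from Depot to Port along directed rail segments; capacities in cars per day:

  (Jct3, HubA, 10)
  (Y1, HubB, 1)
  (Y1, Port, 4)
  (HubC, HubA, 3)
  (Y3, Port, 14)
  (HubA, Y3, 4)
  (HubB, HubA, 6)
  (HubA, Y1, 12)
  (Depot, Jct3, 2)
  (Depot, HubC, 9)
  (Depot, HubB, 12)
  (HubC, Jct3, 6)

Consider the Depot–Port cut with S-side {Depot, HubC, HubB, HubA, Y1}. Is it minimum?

No — its capacity is 16, but the minimum cut has capacity 8.

Given cut capacity: 2 + 6 + 4 + 4 = 16.
Augment Depot→HubC→HubA→Y1→Port: bottleneck 3, flow now 3.
Augment Depot→HubB→HubA→Y1→Port: bottleneck 1, flow now 4.
Augment Depot→HubB→HubA→Y3→Port: bottleneck 4, flow now 8.
No augmenting path remains; maximum flow = 8.
In the residual graph, reachable from Depot: {Depot, HubC, HubB, Jct3, HubA, Y1}.
Min-cut edges: HubA→Y3 (4), Y1→Port (4); capacity 4 + 4 = 8.
Cut capacity 16 exceeds the max flow 8, so it is not minimum.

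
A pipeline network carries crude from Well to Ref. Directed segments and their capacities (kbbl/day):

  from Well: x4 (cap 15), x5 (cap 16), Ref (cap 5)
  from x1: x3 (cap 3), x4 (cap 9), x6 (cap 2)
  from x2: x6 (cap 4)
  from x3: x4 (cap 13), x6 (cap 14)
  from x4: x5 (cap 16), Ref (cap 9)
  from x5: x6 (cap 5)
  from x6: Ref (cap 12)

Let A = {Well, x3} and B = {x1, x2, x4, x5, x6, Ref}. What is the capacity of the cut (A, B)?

63

Edges leaving {Well, x3}: Well→x4 (15), Well→x5 (16), Well→Ref (5), x3→x4 (13), x3→x6 (14).
Cut capacity = 15 + 16 + 5 + 13 + 14 = 63.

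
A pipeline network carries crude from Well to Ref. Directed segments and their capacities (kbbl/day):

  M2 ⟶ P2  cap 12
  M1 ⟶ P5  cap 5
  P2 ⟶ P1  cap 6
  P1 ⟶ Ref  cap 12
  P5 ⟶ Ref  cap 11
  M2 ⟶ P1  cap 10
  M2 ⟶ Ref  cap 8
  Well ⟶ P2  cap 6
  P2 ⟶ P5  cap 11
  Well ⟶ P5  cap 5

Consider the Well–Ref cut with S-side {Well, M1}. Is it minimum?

Given cut capacity: 6 + 5 + 5 = 16.
Augment Well→P5→Ref: bottleneck 5, flow now 5.
Augment Well→P2→P5→Ref: bottleneck 6, flow now 11.
No augmenting path remains; maximum flow = 11.
In the residual graph, reachable from Well: {Well}.
Min-cut edges: Well→P2 (6), Well→P5 (5); capacity 6 + 5 = 11.
Cut capacity 16 exceeds the max flow 11, so it is not minimum.

No — its capacity is 16, but the minimum cut has capacity 11.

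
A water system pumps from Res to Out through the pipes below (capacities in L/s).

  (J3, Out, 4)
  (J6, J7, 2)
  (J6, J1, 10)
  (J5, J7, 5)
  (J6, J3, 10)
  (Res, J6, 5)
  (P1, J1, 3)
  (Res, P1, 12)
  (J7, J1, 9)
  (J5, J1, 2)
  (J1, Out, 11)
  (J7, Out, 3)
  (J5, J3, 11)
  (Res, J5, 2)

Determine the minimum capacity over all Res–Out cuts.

Augment Res→P1→J1→Out: bottleneck 3, flow now 3.
Augment Res→J5→J1→Out: bottleneck 2, flow now 5.
Augment Res→J6→J1→Out: bottleneck 5, flow now 10.
No augmenting path remains; maximum flow = 10.
By max-flow min-cut, the minimum cut capacity equals the max flow.
In the residual graph, reachable from Res: {Res, P1}.
Min-cut edges: Res→J5 (2), Res→J6 (5), P1→J1 (3); capacity 2 + 5 + 3 = 10.

10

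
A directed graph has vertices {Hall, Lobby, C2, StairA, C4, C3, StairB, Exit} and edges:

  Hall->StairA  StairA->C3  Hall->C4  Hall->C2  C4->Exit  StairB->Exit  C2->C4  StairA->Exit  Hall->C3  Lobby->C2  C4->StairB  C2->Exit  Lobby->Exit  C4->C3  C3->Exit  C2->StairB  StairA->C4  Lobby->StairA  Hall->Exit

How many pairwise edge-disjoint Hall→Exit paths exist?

Assign every edge capacity 1; by Menger, the answer equals the max flow.
Path Hall→Exit (+1); total 1.
Path Hall→C2→Exit (+1); total 2.
Path Hall→StairA→Exit (+1); total 3.
Path Hall→C4→Exit (+1); total 4.
Path Hall→C3→Exit (+1); total 5.
No residual Hall→Exit path; max flow = 5.
Certifying cut of size 5: {Hall→C2, Hall→C3, Hall→C4, Hall→Exit, Hall→StairA}.

5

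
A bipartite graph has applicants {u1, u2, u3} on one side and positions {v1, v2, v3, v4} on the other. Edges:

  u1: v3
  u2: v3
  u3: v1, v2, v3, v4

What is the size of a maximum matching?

2

Unit-capacity flow: source→left, listed edges, right→sink; max matching = max flow.
Augmenting path u1→v3 (+1); matched 1.
Augmenting path u3→v1 (+1); matched 2.
No augmenting path remains; maximum matching = 2.
König certificate: {u3, v3} is a vertex cover of size 2 (every listed pair touches it), so no matching can be larger.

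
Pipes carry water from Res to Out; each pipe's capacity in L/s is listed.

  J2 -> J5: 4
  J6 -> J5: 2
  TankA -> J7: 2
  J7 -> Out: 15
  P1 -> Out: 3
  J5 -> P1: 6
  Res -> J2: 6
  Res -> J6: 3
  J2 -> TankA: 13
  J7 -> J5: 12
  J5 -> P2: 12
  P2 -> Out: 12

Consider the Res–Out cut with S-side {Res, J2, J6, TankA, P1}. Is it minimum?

Given cut capacity: 4 + 2 + 2 + 3 = 11.
Augment Res→J2→TankA→J7→Out: bottleneck 2, flow now 2.
Augment Res→J2→J5→P1→Out: bottleneck 3, flow now 5.
Augment Res→J2→J5→P2→Out: bottleneck 1, flow now 6.
Augment Res→J6→J5→P2→Out: bottleneck 2, flow now 8.
No augmenting path remains; maximum flow = 8.
In the residual graph, reachable from Res: {Res, J6}.
Min-cut edges: Res→J2 (6), J6→J5 (2); capacity 6 + 2 = 8.
Cut capacity 11 exceeds the max flow 8, so it is not minimum.

No — its capacity is 11, but the minimum cut has capacity 8.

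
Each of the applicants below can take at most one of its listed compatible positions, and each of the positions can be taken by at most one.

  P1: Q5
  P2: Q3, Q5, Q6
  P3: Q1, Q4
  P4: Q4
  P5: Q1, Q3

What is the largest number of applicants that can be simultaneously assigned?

Unit-capacity flow: source→left, listed edges, right→sink; max matching = max flow.
Augmenting path P1→Q5 (+1); matched 1.
Augmenting path P2→Q3 (+1); matched 2.
Augmenting path P3→Q1 (+1); matched 3.
Augmenting path P4→Q4 (+1); matched 4.
Augmenting path P5→Q3→P2→Q6 (+1); matched 5.
No augmenting path remains; maximum matching = 5.
König certificate: {P1, P2, P3, P4, P5} is a vertex cover of size 5 (every listed pair touches it), so no matching can be larger.

5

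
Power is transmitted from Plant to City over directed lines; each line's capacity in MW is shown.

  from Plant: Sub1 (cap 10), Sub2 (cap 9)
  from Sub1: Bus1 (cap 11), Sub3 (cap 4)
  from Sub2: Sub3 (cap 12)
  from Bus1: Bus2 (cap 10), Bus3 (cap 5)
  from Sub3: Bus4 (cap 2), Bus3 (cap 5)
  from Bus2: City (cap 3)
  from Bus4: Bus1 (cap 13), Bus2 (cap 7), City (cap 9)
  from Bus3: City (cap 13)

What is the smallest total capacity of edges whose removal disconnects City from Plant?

Augment Plant→Sub1→Bus1→Bus2→City: bottleneck 3, flow now 3.
Augment Plant→Sub1→Bus1→Bus3→City: bottleneck 5, flow now 8.
Augment Plant→Sub1→Sub3→Bus4→City: bottleneck 2, flow now 10.
Augment Plant→Sub2→Sub3→Bus3→City: bottleneck 5, flow now 15.
No augmenting path remains; maximum flow = 15.
By max-flow min-cut, the minimum cut capacity equals the max flow.
In the residual graph, reachable from Plant: {Plant, Sub1, Sub2, Bus1, Sub3, Bus2}.
Min-cut edges: Bus1→Bus3 (5), Sub3→Bus4 (2), Sub3→Bus3 (5), Bus2→City (3); capacity 5 + 2 + 5 + 3 = 15.

15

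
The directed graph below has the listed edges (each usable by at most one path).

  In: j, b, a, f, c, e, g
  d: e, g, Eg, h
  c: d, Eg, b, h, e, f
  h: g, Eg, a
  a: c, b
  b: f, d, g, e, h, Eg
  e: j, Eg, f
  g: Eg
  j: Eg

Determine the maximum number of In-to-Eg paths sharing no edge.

6

Assign every edge capacity 1; by Menger, the answer equals the max flow.
Path In→b→Eg (+1); total 1.
Path In→c→Eg (+1); total 2.
Path In→e→Eg (+1); total 3.
Path In→g→Eg (+1); total 4.
Path In→j→Eg (+1); total 5.
Path In→a→b→d→Eg (+1); total 6.
No residual In→Eg path; max flow = 6.
Certifying cut of size 6: {In→a, In→b, In→c, In→e, In→g, In→j}.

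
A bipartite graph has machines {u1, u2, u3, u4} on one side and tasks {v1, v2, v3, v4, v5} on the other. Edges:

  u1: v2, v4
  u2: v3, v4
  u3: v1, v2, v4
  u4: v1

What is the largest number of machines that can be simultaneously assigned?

4

Unit-capacity flow: source→left, listed edges, right→sink; max matching = max flow.
Augmenting path u1→v2 (+1); matched 1.
Augmenting path u2→v3 (+1); matched 2.
Augmenting path u3→v1 (+1); matched 3.
Augmenting path u4→v1→u3→v4 (+1); matched 4.
No augmenting path remains; maximum matching = 4.
König certificate: {u1, u2, u3, u4} is a vertex cover of size 4 (every listed pair touches it), so no matching can be larger.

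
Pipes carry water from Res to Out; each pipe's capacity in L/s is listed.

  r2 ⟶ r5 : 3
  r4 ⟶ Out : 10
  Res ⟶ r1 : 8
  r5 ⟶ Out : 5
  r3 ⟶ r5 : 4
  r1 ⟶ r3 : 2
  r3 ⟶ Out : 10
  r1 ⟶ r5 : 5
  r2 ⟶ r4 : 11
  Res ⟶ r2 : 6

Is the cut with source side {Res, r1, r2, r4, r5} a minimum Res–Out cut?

No — its capacity is 17, but the minimum cut has capacity 13.

Given cut capacity: 2 + 10 + 5 = 17.
Augment Res→r1→r3→Out: bottleneck 2, flow now 2.
Augment Res→r1→r5→Out: bottleneck 5, flow now 7.
Augment Res→r2→r4→Out: bottleneck 6, flow now 13.
No augmenting path remains; maximum flow = 13.
In the residual graph, reachable from Res: {Res, r1}.
Min-cut edges: Res→r2 (6), r1→r3 (2), r1→r5 (5); capacity 6 + 2 + 5 = 13.
Cut capacity 17 exceeds the max flow 13, so it is not minimum.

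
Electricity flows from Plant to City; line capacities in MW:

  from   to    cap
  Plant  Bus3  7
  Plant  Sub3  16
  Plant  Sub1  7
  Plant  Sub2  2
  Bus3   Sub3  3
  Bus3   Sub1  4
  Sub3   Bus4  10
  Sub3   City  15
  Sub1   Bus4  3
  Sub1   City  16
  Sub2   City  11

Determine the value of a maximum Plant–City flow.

28

Augment Plant→Sub3→City: bottleneck 15, flow now 15.
Augment Plant→Sub1→City: bottleneck 7, flow now 22.
Augment Plant→Sub2→City: bottleneck 2, flow now 24.
Augment Plant→Bus3→Sub1→City: bottleneck 4, flow now 28.
No augmenting path remains; maximum flow = 28.
In the residual graph, reachable from Plant: {Plant, Bus3, Sub3, Bus4}.
Min-cut edges: Plant→Sub1 (7), Plant→Sub2 (2), Bus3→Sub1 (4), Sub3→City (15); capacity 7 + 2 + 4 + 15 = 28.
This cut is saturated, so no flow can exceed 28.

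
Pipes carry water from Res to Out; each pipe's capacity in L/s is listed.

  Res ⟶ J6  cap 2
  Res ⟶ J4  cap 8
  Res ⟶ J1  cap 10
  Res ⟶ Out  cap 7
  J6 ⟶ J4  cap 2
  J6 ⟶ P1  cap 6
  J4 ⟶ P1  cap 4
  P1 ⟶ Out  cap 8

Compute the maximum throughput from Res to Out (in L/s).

13

Augment Res→Out: bottleneck 7, flow now 7.
Augment Res→J6→P1→Out: bottleneck 2, flow now 9.
Augment Res→J4→P1→Out: bottleneck 4, flow now 13.
No augmenting path remains; maximum flow = 13.
In the residual graph, reachable from Res: {Res, J4, J1}.
Min-cut edges: Res→J6 (2), Res→Out (7), J4→P1 (4); capacity 2 + 7 + 4 = 13.
This cut is saturated, so no flow can exceed 13.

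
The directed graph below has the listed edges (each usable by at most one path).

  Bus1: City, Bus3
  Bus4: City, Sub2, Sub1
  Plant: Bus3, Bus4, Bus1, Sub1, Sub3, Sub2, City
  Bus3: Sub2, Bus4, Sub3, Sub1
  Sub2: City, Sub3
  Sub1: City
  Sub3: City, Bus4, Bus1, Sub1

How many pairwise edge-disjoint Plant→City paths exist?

Assign every edge capacity 1; by Menger, the answer equals the max flow.
Path Plant→City (+1); total 1.
Path Plant→Sub3→City (+1); total 2.
Path Plant→Bus1→City (+1); total 3.
Path Plant→Bus4→City (+1); total 4.
Path Plant→Sub2→City (+1); total 5.
Path Plant→Sub1→City (+1); total 6.
No residual Plant→City path; max flow = 6.
Certifying cut of size 6: {Bus1→City, Bus4→City, Plant→City, Sub1→City, Sub2→City, Sub3→City}.

6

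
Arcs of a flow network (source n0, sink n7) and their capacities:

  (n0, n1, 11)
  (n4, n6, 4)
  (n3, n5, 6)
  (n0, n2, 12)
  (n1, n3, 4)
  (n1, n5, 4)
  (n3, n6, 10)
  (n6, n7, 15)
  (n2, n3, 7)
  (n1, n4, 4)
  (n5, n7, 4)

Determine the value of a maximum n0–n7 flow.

18

Augment n0→n1→n5→n7: bottleneck 4, flow now 4.
Augment n0→n1→n3→n6→n7: bottleneck 4, flow now 8.
Augment n0→n1→n4→n6→n7: bottleneck 3, flow now 11.
Augment n0→n2→n3→n6→n7: bottleneck 6, flow now 17.
Augment n0→n2→n3→n1→n4→n6→n7: bottleneck 1, flow now 18. (uses reverse residual edge)
No augmenting path remains; maximum flow = 18.
In the residual graph, reachable from n0: {n0, n2}.
Min-cut edges: n0→n1 (11), n2→n3 (7); capacity 11 + 7 = 18.
This cut is saturated, so no flow can exceed 18.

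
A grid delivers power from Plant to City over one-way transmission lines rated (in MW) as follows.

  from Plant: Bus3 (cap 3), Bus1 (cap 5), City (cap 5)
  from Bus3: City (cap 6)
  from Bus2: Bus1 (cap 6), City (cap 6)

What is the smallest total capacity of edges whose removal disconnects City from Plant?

Augment Plant→City: bottleneck 5, flow now 5.
Augment Plant→Bus3→City: bottleneck 3, flow now 8.
No augmenting path remains; maximum flow = 8.
By max-flow min-cut, the minimum cut capacity equals the max flow.
In the residual graph, reachable from Plant: {Plant, Bus1}.
Min-cut edges: Plant→Bus3 (3), Plant→City (5); capacity 3 + 5 = 8.

8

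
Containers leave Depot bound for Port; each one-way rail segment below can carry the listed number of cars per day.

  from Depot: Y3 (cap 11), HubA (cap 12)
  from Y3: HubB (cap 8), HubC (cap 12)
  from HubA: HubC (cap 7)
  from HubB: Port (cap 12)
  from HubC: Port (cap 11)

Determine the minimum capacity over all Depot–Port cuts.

18

Augment Depot→Y3→HubB→Port: bottleneck 8, flow now 8.
Augment Depot→Y3→HubC→Port: bottleneck 3, flow now 11.
Augment Depot→HubA→HubC→Port: bottleneck 7, flow now 18.
No augmenting path remains; maximum flow = 18.
By max-flow min-cut, the minimum cut capacity equals the max flow.
In the residual graph, reachable from Depot: {Depot, HubA}.
Min-cut edges: Depot→Y3 (11), HubA→HubC (7); capacity 11 + 7 = 18.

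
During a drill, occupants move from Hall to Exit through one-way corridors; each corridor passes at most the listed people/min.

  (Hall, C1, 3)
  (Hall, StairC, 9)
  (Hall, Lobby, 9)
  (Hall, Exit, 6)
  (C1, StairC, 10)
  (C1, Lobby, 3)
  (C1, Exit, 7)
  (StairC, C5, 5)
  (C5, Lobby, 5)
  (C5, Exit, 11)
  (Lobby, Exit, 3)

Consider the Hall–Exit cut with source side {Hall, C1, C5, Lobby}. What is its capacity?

46

Edges leaving {Hall, C1, C5, Lobby}: Hall→StairC (9), Hall→Exit (6), C1→StairC (10), C1→Exit (7), C5→Exit (11), Lobby→Exit (3).
Cut capacity = 9 + 6 + 10 + 7 + 11 + 3 = 46.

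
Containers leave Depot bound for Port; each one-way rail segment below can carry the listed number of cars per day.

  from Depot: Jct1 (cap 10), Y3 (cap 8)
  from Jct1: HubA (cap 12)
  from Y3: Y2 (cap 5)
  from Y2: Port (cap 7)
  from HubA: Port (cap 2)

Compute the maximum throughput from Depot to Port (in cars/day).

Augment Depot→Jct1→HubA→Port: bottleneck 2, flow now 2.
Augment Depot→Y3→Y2→Port: bottleneck 5, flow now 7.
No augmenting path remains; maximum flow = 7.
In the residual graph, reachable from Depot: {Depot, Jct1, Y3, HubA}.
Min-cut edges: Y3→Y2 (5), HubA→Port (2); capacity 5 + 2 = 7.
This cut is saturated, so no flow can exceed 7.

7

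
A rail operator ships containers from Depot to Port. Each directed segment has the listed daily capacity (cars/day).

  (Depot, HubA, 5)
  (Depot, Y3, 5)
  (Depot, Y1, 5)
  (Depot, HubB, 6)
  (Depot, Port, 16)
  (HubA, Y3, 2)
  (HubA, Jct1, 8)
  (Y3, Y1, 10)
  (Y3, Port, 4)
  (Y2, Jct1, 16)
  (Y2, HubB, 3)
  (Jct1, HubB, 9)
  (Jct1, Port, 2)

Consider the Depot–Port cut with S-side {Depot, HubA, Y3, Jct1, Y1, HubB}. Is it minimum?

Yes — it is a minimum cut (capacity 22).

Given cut capacity: 16 + 4 + 2 = 22.
Augment Depot→Port: bottleneck 16, flow now 16.
Augment Depot→Y3→Port: bottleneck 4, flow now 20.
Augment Depot→HubA→Jct1→Port: bottleneck 2, flow now 22.
No augmenting path remains; maximum flow = 22.
Cut capacity 22 equals the max flow, so it is a minimum cut.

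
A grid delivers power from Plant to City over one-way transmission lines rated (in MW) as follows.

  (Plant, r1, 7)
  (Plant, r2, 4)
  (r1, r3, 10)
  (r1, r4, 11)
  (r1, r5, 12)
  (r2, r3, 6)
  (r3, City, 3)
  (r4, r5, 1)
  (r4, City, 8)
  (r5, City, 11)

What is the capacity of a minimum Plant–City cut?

Augment Plant→r1→r3→City: bottleneck 3, flow now 3.
Augment Plant→r1→r4→City: bottleneck 4, flow now 7.
Augment Plant→r2→r3→r1→r4→City: bottleneck 3, flow now 10. (uses reverse residual edge)
No augmenting path remains; maximum flow = 10.
By max-flow min-cut, the minimum cut capacity equals the max flow.
In the residual graph, reachable from Plant: {Plant, r2, r3}.
Min-cut edges: Plant→r1 (7), r3→City (3); capacity 7 + 3 = 10.

10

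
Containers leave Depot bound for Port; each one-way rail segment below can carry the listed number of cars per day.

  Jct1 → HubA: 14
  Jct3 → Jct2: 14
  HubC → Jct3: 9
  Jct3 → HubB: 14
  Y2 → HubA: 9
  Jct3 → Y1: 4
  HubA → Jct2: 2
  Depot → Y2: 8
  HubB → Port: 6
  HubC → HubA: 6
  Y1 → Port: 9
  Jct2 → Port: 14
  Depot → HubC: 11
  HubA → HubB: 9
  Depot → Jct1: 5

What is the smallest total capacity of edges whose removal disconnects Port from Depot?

Augment Depot→HubC→Jct3→HubB→Port: bottleneck 6, flow now 6.
Augment Depot→HubC→Jct3→Jct2→Port: bottleneck 3, flow now 9.
Augment Depot→HubC→HubA→Jct2→Port: bottleneck 2, flow now 11.
Augment Depot→Y2→HubA→HubB→Jct3→Jct2→Port: bottleneck 6, flow now 17. (uses reverse residual edge)
No augmenting path remains; maximum flow = 17.
By max-flow min-cut, the minimum cut capacity equals the max flow.
In the residual graph, reachable from Depot: {Depot, HubC, Y2, Jct1, HubA, HubB}.
Min-cut edges: HubC→Jct3 (9), HubA→Jct2 (2), HubB→Port (6); capacity 9 + 2 + 6 = 17.

17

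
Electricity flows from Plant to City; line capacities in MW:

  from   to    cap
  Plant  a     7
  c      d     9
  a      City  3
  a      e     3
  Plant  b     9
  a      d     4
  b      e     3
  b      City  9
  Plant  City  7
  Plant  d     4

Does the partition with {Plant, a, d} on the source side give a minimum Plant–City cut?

No — its capacity is 22, but the minimum cut has capacity 19.

Given cut capacity: 9 + 7 + 3 + 3 = 22.
Augment Plant→City: bottleneck 7, flow now 7.
Augment Plant→a→City: bottleneck 3, flow now 10.
Augment Plant→b→City: bottleneck 9, flow now 19.
No augmenting path remains; maximum flow = 19.
In the residual graph, reachable from Plant: {Plant, a, d, e}.
Min-cut edges: Plant→b (9), Plant→City (7), a→City (3); capacity 9 + 7 + 3 = 19.
Cut capacity 22 exceeds the max flow 19, so it is not minimum.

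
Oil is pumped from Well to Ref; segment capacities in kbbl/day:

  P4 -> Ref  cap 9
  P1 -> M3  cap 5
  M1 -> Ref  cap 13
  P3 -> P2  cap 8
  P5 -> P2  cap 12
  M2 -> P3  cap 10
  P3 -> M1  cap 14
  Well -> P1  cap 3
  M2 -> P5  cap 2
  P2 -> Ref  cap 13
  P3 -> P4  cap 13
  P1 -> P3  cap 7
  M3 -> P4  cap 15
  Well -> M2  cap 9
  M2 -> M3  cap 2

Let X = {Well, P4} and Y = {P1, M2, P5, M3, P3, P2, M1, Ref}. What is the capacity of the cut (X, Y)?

Edges leaving {Well, P4}: Well→P1 (3), Well→M2 (9), P4→Ref (9).
Cut capacity = 3 + 9 + 9 = 21.

21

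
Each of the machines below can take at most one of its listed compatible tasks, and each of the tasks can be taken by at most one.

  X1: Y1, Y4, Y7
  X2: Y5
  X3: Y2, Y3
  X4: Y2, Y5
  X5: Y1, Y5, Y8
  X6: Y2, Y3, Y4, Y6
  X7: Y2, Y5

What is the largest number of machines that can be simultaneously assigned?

Unit-capacity flow: source→left, listed edges, right→sink; max matching = max flow.
Augmenting path X1→Y1 (+1); matched 1.
Augmenting path X2→Y5 (+1); matched 2.
Augmenting path X3→Y2 (+1); matched 3.
Augmenting path X5→Y8 (+1); matched 4.
Augmenting path X6→Y3 (+1); matched 5.
Augmenting path X4→Y2→X3→Y3→X6→Y4 (+1); matched 6.
No augmenting path remains; maximum matching = 6.
König certificate: {X1, X3, X5, X6, Y2, Y5} is a vertex cover of size 6 (every listed pair touches it), so no matching can be larger.

6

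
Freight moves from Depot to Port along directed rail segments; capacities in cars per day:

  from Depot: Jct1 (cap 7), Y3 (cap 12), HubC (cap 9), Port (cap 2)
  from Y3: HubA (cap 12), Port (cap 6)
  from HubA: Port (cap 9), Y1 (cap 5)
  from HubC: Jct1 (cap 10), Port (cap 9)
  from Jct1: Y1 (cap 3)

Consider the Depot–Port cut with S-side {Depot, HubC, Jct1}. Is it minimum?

No — its capacity is 26, but the minimum cut has capacity 23.

Given cut capacity: 12 + 2 + 9 + 3 = 26.
Augment Depot→Port: bottleneck 2, flow now 2.
Augment Depot→Y3→Port: bottleneck 6, flow now 8.
Augment Depot→HubC→Port: bottleneck 9, flow now 17.
Augment Depot→Y3→HubA→Port: bottleneck 6, flow now 23.
No augmenting path remains; maximum flow = 23.
In the residual graph, reachable from Depot: {Depot, Jct1, Y1}.
Min-cut edges: Depot→Y3 (12), Depot→HubC (9), Depot→Port (2); capacity 12 + 9 + 2 = 23.
Cut capacity 26 exceeds the max flow 23, so it is not minimum.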